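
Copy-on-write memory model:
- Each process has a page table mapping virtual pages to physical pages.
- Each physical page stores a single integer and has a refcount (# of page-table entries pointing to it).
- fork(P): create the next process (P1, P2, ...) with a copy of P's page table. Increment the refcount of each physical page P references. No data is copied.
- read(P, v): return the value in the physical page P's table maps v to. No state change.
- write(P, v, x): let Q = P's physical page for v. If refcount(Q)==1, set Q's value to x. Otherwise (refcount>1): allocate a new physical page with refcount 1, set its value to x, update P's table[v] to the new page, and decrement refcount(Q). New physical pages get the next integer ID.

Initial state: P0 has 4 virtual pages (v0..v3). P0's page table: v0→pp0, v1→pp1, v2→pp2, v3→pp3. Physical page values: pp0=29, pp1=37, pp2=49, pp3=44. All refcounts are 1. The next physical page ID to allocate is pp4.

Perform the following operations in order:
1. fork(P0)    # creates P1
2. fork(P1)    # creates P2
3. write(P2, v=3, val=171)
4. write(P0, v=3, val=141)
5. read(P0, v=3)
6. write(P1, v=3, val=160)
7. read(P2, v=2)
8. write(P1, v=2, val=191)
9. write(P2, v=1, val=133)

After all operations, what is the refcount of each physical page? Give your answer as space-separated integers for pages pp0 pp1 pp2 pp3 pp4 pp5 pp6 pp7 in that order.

Op 1: fork(P0) -> P1. 4 ppages; refcounts: pp0:2 pp1:2 pp2:2 pp3:2
Op 2: fork(P1) -> P2. 4 ppages; refcounts: pp0:3 pp1:3 pp2:3 pp3:3
Op 3: write(P2, v3, 171). refcount(pp3)=3>1 -> COPY to pp4. 5 ppages; refcounts: pp0:3 pp1:3 pp2:3 pp3:2 pp4:1
Op 4: write(P0, v3, 141). refcount(pp3)=2>1 -> COPY to pp5. 6 ppages; refcounts: pp0:3 pp1:3 pp2:3 pp3:1 pp4:1 pp5:1
Op 5: read(P0, v3) -> 141. No state change.
Op 6: write(P1, v3, 160). refcount(pp3)=1 -> write in place. 6 ppages; refcounts: pp0:3 pp1:3 pp2:3 pp3:1 pp4:1 pp5:1
Op 7: read(P2, v2) -> 49. No state change.
Op 8: write(P1, v2, 191). refcount(pp2)=3>1 -> COPY to pp6. 7 ppages; refcounts: pp0:3 pp1:3 pp2:2 pp3:1 pp4:1 pp5:1 pp6:1
Op 9: write(P2, v1, 133). refcount(pp1)=3>1 -> COPY to pp7. 8 ppages; refcounts: pp0:3 pp1:2 pp2:2 pp3:1 pp4:1 pp5:1 pp6:1 pp7:1

Answer: 3 2 2 1 1 1 1 1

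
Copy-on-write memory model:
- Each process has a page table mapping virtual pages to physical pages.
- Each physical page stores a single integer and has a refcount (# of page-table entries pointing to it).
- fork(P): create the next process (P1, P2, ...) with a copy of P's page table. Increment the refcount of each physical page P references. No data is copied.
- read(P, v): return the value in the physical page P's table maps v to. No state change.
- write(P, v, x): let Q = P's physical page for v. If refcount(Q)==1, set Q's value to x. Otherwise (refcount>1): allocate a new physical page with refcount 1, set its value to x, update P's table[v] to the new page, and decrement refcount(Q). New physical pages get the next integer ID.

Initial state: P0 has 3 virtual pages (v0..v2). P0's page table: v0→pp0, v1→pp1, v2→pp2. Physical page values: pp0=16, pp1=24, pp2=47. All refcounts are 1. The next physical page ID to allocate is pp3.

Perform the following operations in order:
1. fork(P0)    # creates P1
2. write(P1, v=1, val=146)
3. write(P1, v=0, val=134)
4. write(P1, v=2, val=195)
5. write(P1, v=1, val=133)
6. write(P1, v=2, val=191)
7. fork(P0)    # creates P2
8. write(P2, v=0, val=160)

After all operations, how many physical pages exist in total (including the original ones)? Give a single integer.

Op 1: fork(P0) -> P1. 3 ppages; refcounts: pp0:2 pp1:2 pp2:2
Op 2: write(P1, v1, 146). refcount(pp1)=2>1 -> COPY to pp3. 4 ppages; refcounts: pp0:2 pp1:1 pp2:2 pp3:1
Op 3: write(P1, v0, 134). refcount(pp0)=2>1 -> COPY to pp4. 5 ppages; refcounts: pp0:1 pp1:1 pp2:2 pp3:1 pp4:1
Op 4: write(P1, v2, 195). refcount(pp2)=2>1 -> COPY to pp5. 6 ppages; refcounts: pp0:1 pp1:1 pp2:1 pp3:1 pp4:1 pp5:1
Op 5: write(P1, v1, 133). refcount(pp3)=1 -> write in place. 6 ppages; refcounts: pp0:1 pp1:1 pp2:1 pp3:1 pp4:1 pp5:1
Op 6: write(P1, v2, 191). refcount(pp5)=1 -> write in place. 6 ppages; refcounts: pp0:1 pp1:1 pp2:1 pp3:1 pp4:1 pp5:1
Op 7: fork(P0) -> P2. 6 ppages; refcounts: pp0:2 pp1:2 pp2:2 pp3:1 pp4:1 pp5:1
Op 8: write(P2, v0, 160). refcount(pp0)=2>1 -> COPY to pp6. 7 ppages; refcounts: pp0:1 pp1:2 pp2:2 pp3:1 pp4:1 pp5:1 pp6:1

Answer: 7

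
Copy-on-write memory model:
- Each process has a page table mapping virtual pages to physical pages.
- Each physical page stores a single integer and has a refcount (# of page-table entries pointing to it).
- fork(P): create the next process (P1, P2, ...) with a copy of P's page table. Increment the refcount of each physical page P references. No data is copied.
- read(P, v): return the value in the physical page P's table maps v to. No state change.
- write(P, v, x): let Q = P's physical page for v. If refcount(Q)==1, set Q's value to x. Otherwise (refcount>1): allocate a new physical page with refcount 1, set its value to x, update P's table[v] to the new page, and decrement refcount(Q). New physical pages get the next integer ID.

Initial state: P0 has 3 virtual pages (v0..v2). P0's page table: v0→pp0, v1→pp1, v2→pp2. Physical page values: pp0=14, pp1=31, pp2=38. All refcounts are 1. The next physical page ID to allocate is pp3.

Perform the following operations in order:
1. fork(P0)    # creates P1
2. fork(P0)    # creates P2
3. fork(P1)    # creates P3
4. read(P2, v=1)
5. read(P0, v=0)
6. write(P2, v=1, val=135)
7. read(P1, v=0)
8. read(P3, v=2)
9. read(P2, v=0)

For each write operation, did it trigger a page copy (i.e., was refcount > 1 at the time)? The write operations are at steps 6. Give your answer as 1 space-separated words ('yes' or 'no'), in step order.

Op 1: fork(P0) -> P1. 3 ppages; refcounts: pp0:2 pp1:2 pp2:2
Op 2: fork(P0) -> P2. 3 ppages; refcounts: pp0:3 pp1:3 pp2:3
Op 3: fork(P1) -> P3. 3 ppages; refcounts: pp0:4 pp1:4 pp2:4
Op 4: read(P2, v1) -> 31. No state change.
Op 5: read(P0, v0) -> 14. No state change.
Op 6: write(P2, v1, 135). refcount(pp1)=4>1 -> COPY to pp3. 4 ppages; refcounts: pp0:4 pp1:3 pp2:4 pp3:1
Op 7: read(P1, v0) -> 14. No state change.
Op 8: read(P3, v2) -> 38. No state change.
Op 9: read(P2, v0) -> 14. No state change.

yes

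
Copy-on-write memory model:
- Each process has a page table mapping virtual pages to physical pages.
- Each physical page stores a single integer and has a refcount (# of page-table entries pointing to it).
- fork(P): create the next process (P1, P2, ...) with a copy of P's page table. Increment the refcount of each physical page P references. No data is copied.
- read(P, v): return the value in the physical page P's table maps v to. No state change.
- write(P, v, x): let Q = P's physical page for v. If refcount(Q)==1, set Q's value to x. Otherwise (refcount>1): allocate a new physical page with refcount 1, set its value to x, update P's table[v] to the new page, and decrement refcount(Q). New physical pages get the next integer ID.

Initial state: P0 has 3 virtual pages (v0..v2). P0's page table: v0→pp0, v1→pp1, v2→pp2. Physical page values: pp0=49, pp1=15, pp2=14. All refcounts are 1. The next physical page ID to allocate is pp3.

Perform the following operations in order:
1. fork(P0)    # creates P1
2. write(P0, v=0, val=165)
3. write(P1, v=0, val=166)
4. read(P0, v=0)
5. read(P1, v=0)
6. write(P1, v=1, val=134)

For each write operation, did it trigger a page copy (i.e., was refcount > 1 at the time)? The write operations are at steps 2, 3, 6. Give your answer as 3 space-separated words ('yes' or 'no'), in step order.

Op 1: fork(P0) -> P1. 3 ppages; refcounts: pp0:2 pp1:2 pp2:2
Op 2: write(P0, v0, 165). refcount(pp0)=2>1 -> COPY to pp3. 4 ppages; refcounts: pp0:1 pp1:2 pp2:2 pp3:1
Op 3: write(P1, v0, 166). refcount(pp0)=1 -> write in place. 4 ppages; refcounts: pp0:1 pp1:2 pp2:2 pp3:1
Op 4: read(P0, v0) -> 165. No state change.
Op 5: read(P1, v0) -> 166. No state change.
Op 6: write(P1, v1, 134). refcount(pp1)=2>1 -> COPY to pp4. 5 ppages; refcounts: pp0:1 pp1:1 pp2:2 pp3:1 pp4:1

yes no yes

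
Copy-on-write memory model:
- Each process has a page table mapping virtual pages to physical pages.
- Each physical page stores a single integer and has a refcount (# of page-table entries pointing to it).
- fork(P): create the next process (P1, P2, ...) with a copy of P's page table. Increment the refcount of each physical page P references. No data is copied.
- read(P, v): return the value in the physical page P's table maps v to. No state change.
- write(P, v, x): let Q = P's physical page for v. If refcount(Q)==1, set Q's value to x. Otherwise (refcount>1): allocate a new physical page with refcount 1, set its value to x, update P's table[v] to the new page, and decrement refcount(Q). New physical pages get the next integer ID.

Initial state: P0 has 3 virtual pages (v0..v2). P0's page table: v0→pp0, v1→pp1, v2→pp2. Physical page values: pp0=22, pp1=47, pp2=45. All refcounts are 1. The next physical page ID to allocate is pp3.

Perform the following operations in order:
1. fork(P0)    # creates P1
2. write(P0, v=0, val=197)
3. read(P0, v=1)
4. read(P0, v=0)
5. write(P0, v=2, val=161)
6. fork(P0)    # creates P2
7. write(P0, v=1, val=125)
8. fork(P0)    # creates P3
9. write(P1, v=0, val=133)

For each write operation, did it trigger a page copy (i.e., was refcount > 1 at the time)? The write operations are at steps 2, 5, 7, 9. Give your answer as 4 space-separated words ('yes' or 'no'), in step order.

Op 1: fork(P0) -> P1. 3 ppages; refcounts: pp0:2 pp1:2 pp2:2
Op 2: write(P0, v0, 197). refcount(pp0)=2>1 -> COPY to pp3. 4 ppages; refcounts: pp0:1 pp1:2 pp2:2 pp3:1
Op 3: read(P0, v1) -> 47. No state change.
Op 4: read(P0, v0) -> 197. No state change.
Op 5: write(P0, v2, 161). refcount(pp2)=2>1 -> COPY to pp4. 5 ppages; refcounts: pp0:1 pp1:2 pp2:1 pp3:1 pp4:1
Op 6: fork(P0) -> P2. 5 ppages; refcounts: pp0:1 pp1:3 pp2:1 pp3:2 pp4:2
Op 7: write(P0, v1, 125). refcount(pp1)=3>1 -> COPY to pp5. 6 ppages; refcounts: pp0:1 pp1:2 pp2:1 pp3:2 pp4:2 pp5:1
Op 8: fork(P0) -> P3. 6 ppages; refcounts: pp0:1 pp1:2 pp2:1 pp3:3 pp4:3 pp5:2
Op 9: write(P1, v0, 133). refcount(pp0)=1 -> write in place. 6 ppages; refcounts: pp0:1 pp1:2 pp2:1 pp3:3 pp4:3 pp5:2

yes yes yes no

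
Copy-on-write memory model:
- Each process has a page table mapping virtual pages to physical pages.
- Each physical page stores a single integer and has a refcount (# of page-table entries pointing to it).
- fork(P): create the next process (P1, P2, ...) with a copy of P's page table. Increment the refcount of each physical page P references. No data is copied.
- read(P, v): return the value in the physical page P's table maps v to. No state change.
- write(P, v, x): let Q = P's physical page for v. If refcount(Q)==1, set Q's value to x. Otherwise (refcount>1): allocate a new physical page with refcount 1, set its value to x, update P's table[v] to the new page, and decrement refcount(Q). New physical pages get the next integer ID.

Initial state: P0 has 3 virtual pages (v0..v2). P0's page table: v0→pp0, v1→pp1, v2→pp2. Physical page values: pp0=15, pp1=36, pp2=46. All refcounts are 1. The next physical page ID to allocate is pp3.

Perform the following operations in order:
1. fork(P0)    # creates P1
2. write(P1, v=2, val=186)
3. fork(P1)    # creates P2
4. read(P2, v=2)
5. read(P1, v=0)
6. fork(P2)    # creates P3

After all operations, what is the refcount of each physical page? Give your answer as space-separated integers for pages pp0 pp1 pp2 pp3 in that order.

Op 1: fork(P0) -> P1. 3 ppages; refcounts: pp0:2 pp1:2 pp2:2
Op 2: write(P1, v2, 186). refcount(pp2)=2>1 -> COPY to pp3. 4 ppages; refcounts: pp0:2 pp1:2 pp2:1 pp3:1
Op 3: fork(P1) -> P2. 4 ppages; refcounts: pp0:3 pp1:3 pp2:1 pp3:2
Op 4: read(P2, v2) -> 186. No state change.
Op 5: read(P1, v0) -> 15. No state change.
Op 6: fork(P2) -> P3. 4 ppages; refcounts: pp0:4 pp1:4 pp2:1 pp3:3

Answer: 4 4 1 3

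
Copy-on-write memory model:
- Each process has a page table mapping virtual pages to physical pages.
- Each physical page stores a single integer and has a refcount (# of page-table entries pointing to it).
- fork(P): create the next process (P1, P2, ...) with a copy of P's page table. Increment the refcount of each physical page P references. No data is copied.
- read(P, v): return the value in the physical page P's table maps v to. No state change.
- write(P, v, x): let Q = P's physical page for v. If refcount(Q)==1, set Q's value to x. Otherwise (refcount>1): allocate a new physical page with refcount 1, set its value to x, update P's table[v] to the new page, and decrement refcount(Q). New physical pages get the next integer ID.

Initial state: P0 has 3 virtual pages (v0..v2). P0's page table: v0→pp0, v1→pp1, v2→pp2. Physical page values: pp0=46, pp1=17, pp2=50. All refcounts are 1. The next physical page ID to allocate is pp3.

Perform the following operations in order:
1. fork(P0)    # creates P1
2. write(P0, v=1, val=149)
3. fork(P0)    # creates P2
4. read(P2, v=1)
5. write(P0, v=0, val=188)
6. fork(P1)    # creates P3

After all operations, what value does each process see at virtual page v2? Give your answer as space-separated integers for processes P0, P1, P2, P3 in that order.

Answer: 50 50 50 50

Derivation:
Op 1: fork(P0) -> P1. 3 ppages; refcounts: pp0:2 pp1:2 pp2:2
Op 2: write(P0, v1, 149). refcount(pp1)=2>1 -> COPY to pp3. 4 ppages; refcounts: pp0:2 pp1:1 pp2:2 pp3:1
Op 3: fork(P0) -> P2. 4 ppages; refcounts: pp0:3 pp1:1 pp2:3 pp3:2
Op 4: read(P2, v1) -> 149. No state change.
Op 5: write(P0, v0, 188). refcount(pp0)=3>1 -> COPY to pp4. 5 ppages; refcounts: pp0:2 pp1:1 pp2:3 pp3:2 pp4:1
Op 6: fork(P1) -> P3. 5 ppages; refcounts: pp0:3 pp1:2 pp2:4 pp3:2 pp4:1
P0: v2 -> pp2 = 50
P1: v2 -> pp2 = 50
P2: v2 -> pp2 = 50
P3: v2 -> pp2 = 50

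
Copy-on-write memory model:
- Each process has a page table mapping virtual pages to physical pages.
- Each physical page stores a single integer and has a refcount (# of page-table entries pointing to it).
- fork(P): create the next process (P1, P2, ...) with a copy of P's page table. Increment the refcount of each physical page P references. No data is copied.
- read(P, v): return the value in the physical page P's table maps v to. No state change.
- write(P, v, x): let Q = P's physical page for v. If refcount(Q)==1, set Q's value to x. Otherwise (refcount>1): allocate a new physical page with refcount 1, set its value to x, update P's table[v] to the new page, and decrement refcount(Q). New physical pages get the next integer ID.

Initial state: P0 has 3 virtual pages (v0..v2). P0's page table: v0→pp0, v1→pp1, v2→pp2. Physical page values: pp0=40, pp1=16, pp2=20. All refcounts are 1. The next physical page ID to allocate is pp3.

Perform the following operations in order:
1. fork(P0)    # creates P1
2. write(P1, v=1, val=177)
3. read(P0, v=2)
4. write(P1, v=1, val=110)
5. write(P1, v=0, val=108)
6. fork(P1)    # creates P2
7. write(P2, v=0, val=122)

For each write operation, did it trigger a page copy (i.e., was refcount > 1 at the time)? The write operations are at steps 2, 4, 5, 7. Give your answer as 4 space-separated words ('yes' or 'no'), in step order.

Op 1: fork(P0) -> P1. 3 ppages; refcounts: pp0:2 pp1:2 pp2:2
Op 2: write(P1, v1, 177). refcount(pp1)=2>1 -> COPY to pp3. 4 ppages; refcounts: pp0:2 pp1:1 pp2:2 pp3:1
Op 3: read(P0, v2) -> 20. No state change.
Op 4: write(P1, v1, 110). refcount(pp3)=1 -> write in place. 4 ppages; refcounts: pp0:2 pp1:1 pp2:2 pp3:1
Op 5: write(P1, v0, 108). refcount(pp0)=2>1 -> COPY to pp4. 5 ppages; refcounts: pp0:1 pp1:1 pp2:2 pp3:1 pp4:1
Op 6: fork(P1) -> P2. 5 ppages; refcounts: pp0:1 pp1:1 pp2:3 pp3:2 pp4:2
Op 7: write(P2, v0, 122). refcount(pp4)=2>1 -> COPY to pp5. 6 ppages; refcounts: pp0:1 pp1:1 pp2:3 pp3:2 pp4:1 pp5:1

yes no yes yes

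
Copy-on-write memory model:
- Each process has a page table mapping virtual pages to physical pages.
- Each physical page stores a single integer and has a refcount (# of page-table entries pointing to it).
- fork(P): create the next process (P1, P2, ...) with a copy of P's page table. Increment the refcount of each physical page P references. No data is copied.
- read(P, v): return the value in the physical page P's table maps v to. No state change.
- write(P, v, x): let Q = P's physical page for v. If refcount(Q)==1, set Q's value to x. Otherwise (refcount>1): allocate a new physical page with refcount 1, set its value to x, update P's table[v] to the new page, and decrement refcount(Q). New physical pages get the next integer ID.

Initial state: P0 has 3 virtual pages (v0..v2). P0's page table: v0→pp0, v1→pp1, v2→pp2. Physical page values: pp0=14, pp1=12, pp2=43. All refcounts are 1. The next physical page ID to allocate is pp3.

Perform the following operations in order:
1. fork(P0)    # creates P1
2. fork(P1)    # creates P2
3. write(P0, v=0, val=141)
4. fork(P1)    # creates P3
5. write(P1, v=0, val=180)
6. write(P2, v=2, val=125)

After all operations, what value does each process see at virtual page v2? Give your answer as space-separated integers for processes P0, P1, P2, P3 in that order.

Op 1: fork(P0) -> P1. 3 ppages; refcounts: pp0:2 pp1:2 pp2:2
Op 2: fork(P1) -> P2. 3 ppages; refcounts: pp0:3 pp1:3 pp2:3
Op 3: write(P0, v0, 141). refcount(pp0)=3>1 -> COPY to pp3. 4 ppages; refcounts: pp0:2 pp1:3 pp2:3 pp3:1
Op 4: fork(P1) -> P3. 4 ppages; refcounts: pp0:3 pp1:4 pp2:4 pp3:1
Op 5: write(P1, v0, 180). refcount(pp0)=3>1 -> COPY to pp4. 5 ppages; refcounts: pp0:2 pp1:4 pp2:4 pp3:1 pp4:1
Op 6: write(P2, v2, 125). refcount(pp2)=4>1 -> COPY to pp5. 6 ppages; refcounts: pp0:2 pp1:4 pp2:3 pp3:1 pp4:1 pp5:1
P0: v2 -> pp2 = 43
P1: v2 -> pp2 = 43
P2: v2 -> pp5 = 125
P3: v2 -> pp2 = 43

Answer: 43 43 125 43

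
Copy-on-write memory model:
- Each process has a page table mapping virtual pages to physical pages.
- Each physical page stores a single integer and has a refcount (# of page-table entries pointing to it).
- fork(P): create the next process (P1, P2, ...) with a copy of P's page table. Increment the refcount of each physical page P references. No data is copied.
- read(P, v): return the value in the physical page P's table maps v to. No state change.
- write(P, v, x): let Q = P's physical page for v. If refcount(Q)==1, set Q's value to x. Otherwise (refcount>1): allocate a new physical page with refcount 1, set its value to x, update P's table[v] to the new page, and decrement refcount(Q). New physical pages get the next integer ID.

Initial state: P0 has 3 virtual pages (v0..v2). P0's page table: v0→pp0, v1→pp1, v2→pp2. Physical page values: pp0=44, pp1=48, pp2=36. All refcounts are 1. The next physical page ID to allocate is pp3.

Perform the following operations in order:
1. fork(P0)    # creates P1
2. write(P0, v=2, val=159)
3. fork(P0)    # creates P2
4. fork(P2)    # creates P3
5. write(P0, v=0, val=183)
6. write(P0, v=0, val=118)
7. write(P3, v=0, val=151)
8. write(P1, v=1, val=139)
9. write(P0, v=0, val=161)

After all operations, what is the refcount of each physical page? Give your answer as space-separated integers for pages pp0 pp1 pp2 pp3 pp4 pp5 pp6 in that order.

Op 1: fork(P0) -> P1. 3 ppages; refcounts: pp0:2 pp1:2 pp2:2
Op 2: write(P0, v2, 159). refcount(pp2)=2>1 -> COPY to pp3. 4 ppages; refcounts: pp0:2 pp1:2 pp2:1 pp3:1
Op 3: fork(P0) -> P2. 4 ppages; refcounts: pp0:3 pp1:3 pp2:1 pp3:2
Op 4: fork(P2) -> P3. 4 ppages; refcounts: pp0:4 pp1:4 pp2:1 pp3:3
Op 5: write(P0, v0, 183). refcount(pp0)=4>1 -> COPY to pp4. 5 ppages; refcounts: pp0:3 pp1:4 pp2:1 pp3:3 pp4:1
Op 6: write(P0, v0, 118). refcount(pp4)=1 -> write in place. 5 ppages; refcounts: pp0:3 pp1:4 pp2:1 pp3:3 pp4:1
Op 7: write(P3, v0, 151). refcount(pp0)=3>1 -> COPY to pp5. 6 ppages; refcounts: pp0:2 pp1:4 pp2:1 pp3:3 pp4:1 pp5:1
Op 8: write(P1, v1, 139). refcount(pp1)=4>1 -> COPY to pp6. 7 ppages; refcounts: pp0:2 pp1:3 pp2:1 pp3:3 pp4:1 pp5:1 pp6:1
Op 9: write(P0, v0, 161). refcount(pp4)=1 -> write in place. 7 ppages; refcounts: pp0:2 pp1:3 pp2:1 pp3:3 pp4:1 pp5:1 pp6:1

Answer: 2 3 1 3 1 1 1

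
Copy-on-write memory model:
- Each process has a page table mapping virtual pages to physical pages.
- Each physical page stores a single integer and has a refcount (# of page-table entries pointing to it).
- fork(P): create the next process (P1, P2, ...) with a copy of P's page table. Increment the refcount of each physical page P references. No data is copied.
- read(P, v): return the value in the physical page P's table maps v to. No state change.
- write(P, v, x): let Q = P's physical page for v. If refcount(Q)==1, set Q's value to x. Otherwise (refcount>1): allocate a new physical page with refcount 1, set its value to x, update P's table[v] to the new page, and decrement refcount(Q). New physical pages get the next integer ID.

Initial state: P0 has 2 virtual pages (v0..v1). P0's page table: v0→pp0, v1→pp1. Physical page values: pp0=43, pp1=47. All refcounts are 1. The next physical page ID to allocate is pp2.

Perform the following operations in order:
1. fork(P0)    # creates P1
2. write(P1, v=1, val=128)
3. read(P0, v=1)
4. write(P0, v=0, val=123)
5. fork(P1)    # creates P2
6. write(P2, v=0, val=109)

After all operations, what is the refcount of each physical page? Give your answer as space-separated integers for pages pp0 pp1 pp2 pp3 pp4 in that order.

Answer: 1 1 2 1 1

Derivation:
Op 1: fork(P0) -> P1. 2 ppages; refcounts: pp0:2 pp1:2
Op 2: write(P1, v1, 128). refcount(pp1)=2>1 -> COPY to pp2. 3 ppages; refcounts: pp0:2 pp1:1 pp2:1
Op 3: read(P0, v1) -> 47. No state change.
Op 4: write(P0, v0, 123). refcount(pp0)=2>1 -> COPY to pp3. 4 ppages; refcounts: pp0:1 pp1:1 pp2:1 pp3:1
Op 5: fork(P1) -> P2. 4 ppages; refcounts: pp0:2 pp1:1 pp2:2 pp3:1
Op 6: write(P2, v0, 109). refcount(pp0)=2>1 -> COPY to pp4. 5 ppages; refcounts: pp0:1 pp1:1 pp2:2 pp3:1 pp4:1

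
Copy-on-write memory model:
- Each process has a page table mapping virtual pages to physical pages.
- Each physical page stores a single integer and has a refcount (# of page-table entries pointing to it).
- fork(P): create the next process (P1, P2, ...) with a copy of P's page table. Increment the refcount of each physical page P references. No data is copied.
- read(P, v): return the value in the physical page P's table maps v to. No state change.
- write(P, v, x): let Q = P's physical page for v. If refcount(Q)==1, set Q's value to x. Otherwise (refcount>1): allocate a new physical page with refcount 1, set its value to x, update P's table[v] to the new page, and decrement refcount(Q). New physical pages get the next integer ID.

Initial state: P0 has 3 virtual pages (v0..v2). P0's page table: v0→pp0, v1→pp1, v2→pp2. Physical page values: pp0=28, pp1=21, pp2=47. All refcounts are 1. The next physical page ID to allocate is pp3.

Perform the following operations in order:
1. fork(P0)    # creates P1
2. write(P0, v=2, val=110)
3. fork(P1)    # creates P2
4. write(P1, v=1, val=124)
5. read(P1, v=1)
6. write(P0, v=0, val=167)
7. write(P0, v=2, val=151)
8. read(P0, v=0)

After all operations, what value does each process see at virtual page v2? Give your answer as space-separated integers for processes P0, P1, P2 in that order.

Op 1: fork(P0) -> P1. 3 ppages; refcounts: pp0:2 pp1:2 pp2:2
Op 2: write(P0, v2, 110). refcount(pp2)=2>1 -> COPY to pp3. 4 ppages; refcounts: pp0:2 pp1:2 pp2:1 pp3:1
Op 3: fork(P1) -> P2. 4 ppages; refcounts: pp0:3 pp1:3 pp2:2 pp3:1
Op 4: write(P1, v1, 124). refcount(pp1)=3>1 -> COPY to pp4. 5 ppages; refcounts: pp0:3 pp1:2 pp2:2 pp3:1 pp4:1
Op 5: read(P1, v1) -> 124. No state change.
Op 6: write(P0, v0, 167). refcount(pp0)=3>1 -> COPY to pp5. 6 ppages; refcounts: pp0:2 pp1:2 pp2:2 pp3:1 pp4:1 pp5:1
Op 7: write(P0, v2, 151). refcount(pp3)=1 -> write in place. 6 ppages; refcounts: pp0:2 pp1:2 pp2:2 pp3:1 pp4:1 pp5:1
Op 8: read(P0, v0) -> 167. No state change.
P0: v2 -> pp3 = 151
P1: v2 -> pp2 = 47
P2: v2 -> pp2 = 47

Answer: 151 47 47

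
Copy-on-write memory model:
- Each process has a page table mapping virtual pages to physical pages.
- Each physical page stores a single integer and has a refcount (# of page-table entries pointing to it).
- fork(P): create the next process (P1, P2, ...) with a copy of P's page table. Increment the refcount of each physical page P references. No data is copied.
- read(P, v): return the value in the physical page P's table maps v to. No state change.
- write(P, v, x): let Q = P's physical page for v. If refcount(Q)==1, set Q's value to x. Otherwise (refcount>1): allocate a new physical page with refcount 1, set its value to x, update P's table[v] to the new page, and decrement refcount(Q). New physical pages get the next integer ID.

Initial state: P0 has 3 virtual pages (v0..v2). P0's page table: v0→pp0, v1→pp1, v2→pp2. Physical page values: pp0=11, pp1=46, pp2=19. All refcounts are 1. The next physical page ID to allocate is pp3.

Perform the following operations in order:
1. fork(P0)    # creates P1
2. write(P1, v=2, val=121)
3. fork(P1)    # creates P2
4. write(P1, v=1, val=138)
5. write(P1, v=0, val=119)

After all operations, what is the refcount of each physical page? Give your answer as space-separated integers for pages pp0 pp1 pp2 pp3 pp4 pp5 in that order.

Answer: 2 2 1 2 1 1

Derivation:
Op 1: fork(P0) -> P1. 3 ppages; refcounts: pp0:2 pp1:2 pp2:2
Op 2: write(P1, v2, 121). refcount(pp2)=2>1 -> COPY to pp3. 4 ppages; refcounts: pp0:2 pp1:2 pp2:1 pp3:1
Op 3: fork(P1) -> P2. 4 ppages; refcounts: pp0:3 pp1:3 pp2:1 pp3:2
Op 4: write(P1, v1, 138). refcount(pp1)=3>1 -> COPY to pp4. 5 ppages; refcounts: pp0:3 pp1:2 pp2:1 pp3:2 pp4:1
Op 5: write(P1, v0, 119). refcount(pp0)=3>1 -> COPY to pp5. 6 ppages; refcounts: pp0:2 pp1:2 pp2:1 pp3:2 pp4:1 pp5:1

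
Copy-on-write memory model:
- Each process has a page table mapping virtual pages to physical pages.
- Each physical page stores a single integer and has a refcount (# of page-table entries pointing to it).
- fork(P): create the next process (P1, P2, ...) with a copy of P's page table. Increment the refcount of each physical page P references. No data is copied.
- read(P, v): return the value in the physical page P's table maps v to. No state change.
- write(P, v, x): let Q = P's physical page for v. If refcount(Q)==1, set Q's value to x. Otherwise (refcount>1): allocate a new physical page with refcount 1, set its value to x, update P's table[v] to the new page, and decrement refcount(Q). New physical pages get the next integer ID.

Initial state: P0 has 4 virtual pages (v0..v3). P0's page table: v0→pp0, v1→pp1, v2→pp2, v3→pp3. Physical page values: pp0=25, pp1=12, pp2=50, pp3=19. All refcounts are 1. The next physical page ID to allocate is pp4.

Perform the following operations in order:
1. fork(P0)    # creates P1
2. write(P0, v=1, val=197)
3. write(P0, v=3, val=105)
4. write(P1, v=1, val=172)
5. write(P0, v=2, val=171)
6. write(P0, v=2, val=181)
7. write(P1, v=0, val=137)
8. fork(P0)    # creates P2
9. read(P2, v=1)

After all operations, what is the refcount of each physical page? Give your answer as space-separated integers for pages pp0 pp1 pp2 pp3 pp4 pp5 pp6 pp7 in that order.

Answer: 2 1 1 1 2 2 2 1

Derivation:
Op 1: fork(P0) -> P1. 4 ppages; refcounts: pp0:2 pp1:2 pp2:2 pp3:2
Op 2: write(P0, v1, 197). refcount(pp1)=2>1 -> COPY to pp4. 5 ppages; refcounts: pp0:2 pp1:1 pp2:2 pp3:2 pp4:1
Op 3: write(P0, v3, 105). refcount(pp3)=2>1 -> COPY to pp5. 6 ppages; refcounts: pp0:2 pp1:1 pp2:2 pp3:1 pp4:1 pp5:1
Op 4: write(P1, v1, 172). refcount(pp1)=1 -> write in place. 6 ppages; refcounts: pp0:2 pp1:1 pp2:2 pp3:1 pp4:1 pp5:1
Op 5: write(P0, v2, 171). refcount(pp2)=2>1 -> COPY to pp6. 7 ppages; refcounts: pp0:2 pp1:1 pp2:1 pp3:1 pp4:1 pp5:1 pp6:1
Op 6: write(P0, v2, 181). refcount(pp6)=1 -> write in place. 7 ppages; refcounts: pp0:2 pp1:1 pp2:1 pp3:1 pp4:1 pp5:1 pp6:1
Op 7: write(P1, v0, 137). refcount(pp0)=2>1 -> COPY to pp7. 8 ppages; refcounts: pp0:1 pp1:1 pp2:1 pp3:1 pp4:1 pp5:1 pp6:1 pp7:1
Op 8: fork(P0) -> P2. 8 ppages; refcounts: pp0:2 pp1:1 pp2:1 pp3:1 pp4:2 pp5:2 pp6:2 pp7:1
Op 9: read(P2, v1) -> 197. No state change.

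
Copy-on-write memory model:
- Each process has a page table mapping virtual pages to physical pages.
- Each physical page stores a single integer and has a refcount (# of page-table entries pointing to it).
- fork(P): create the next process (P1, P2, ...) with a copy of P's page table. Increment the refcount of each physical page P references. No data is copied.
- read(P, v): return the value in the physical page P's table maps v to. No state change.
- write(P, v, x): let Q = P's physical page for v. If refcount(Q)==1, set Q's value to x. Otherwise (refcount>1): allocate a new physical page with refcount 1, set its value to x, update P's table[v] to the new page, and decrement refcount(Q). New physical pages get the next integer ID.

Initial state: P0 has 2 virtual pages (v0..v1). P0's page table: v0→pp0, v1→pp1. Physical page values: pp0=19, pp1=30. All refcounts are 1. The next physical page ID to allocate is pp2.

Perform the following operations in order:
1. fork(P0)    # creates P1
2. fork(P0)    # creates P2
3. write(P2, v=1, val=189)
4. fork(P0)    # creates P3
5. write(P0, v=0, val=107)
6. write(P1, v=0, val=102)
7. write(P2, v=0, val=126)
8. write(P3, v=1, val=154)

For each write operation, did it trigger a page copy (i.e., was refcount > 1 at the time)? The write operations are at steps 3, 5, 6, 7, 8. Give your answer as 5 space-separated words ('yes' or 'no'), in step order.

Op 1: fork(P0) -> P1. 2 ppages; refcounts: pp0:2 pp1:2
Op 2: fork(P0) -> P2. 2 ppages; refcounts: pp0:3 pp1:3
Op 3: write(P2, v1, 189). refcount(pp1)=3>1 -> COPY to pp2. 3 ppages; refcounts: pp0:3 pp1:2 pp2:1
Op 4: fork(P0) -> P3. 3 ppages; refcounts: pp0:4 pp1:3 pp2:1
Op 5: write(P0, v0, 107). refcount(pp0)=4>1 -> COPY to pp3. 4 ppages; refcounts: pp0:3 pp1:3 pp2:1 pp3:1
Op 6: write(P1, v0, 102). refcount(pp0)=3>1 -> COPY to pp4. 5 ppages; refcounts: pp0:2 pp1:3 pp2:1 pp3:1 pp4:1
Op 7: write(P2, v0, 126). refcount(pp0)=2>1 -> COPY to pp5. 6 ppages; refcounts: pp0:1 pp1:3 pp2:1 pp3:1 pp4:1 pp5:1
Op 8: write(P3, v1, 154). refcount(pp1)=3>1 -> COPY to pp6. 7 ppages; refcounts: pp0:1 pp1:2 pp2:1 pp3:1 pp4:1 pp5:1 pp6:1

yes yes yes yes yes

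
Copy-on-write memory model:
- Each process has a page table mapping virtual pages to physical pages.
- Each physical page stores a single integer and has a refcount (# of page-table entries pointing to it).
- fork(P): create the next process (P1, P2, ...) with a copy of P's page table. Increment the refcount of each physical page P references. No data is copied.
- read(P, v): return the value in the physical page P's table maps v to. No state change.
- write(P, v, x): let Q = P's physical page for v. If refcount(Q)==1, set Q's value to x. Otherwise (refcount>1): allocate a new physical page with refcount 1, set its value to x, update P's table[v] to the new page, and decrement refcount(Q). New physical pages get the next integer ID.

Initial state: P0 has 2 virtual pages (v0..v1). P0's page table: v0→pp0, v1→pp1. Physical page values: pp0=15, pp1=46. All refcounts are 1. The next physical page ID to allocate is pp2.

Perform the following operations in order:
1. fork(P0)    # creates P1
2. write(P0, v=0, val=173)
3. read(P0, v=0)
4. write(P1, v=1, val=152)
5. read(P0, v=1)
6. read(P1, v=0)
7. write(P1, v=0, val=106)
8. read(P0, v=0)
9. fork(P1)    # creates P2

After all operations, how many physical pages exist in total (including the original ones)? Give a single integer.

Op 1: fork(P0) -> P1. 2 ppages; refcounts: pp0:2 pp1:2
Op 2: write(P0, v0, 173). refcount(pp0)=2>1 -> COPY to pp2. 3 ppages; refcounts: pp0:1 pp1:2 pp2:1
Op 3: read(P0, v0) -> 173. No state change.
Op 4: write(P1, v1, 152). refcount(pp1)=2>1 -> COPY to pp3. 4 ppages; refcounts: pp0:1 pp1:1 pp2:1 pp3:1
Op 5: read(P0, v1) -> 46. No state change.
Op 6: read(P1, v0) -> 15. No state change.
Op 7: write(P1, v0, 106). refcount(pp0)=1 -> write in place. 4 ppages; refcounts: pp0:1 pp1:1 pp2:1 pp3:1
Op 8: read(P0, v0) -> 173. No state change.
Op 9: fork(P1) -> P2. 4 ppages; refcounts: pp0:2 pp1:1 pp2:1 pp3:2

Answer: 4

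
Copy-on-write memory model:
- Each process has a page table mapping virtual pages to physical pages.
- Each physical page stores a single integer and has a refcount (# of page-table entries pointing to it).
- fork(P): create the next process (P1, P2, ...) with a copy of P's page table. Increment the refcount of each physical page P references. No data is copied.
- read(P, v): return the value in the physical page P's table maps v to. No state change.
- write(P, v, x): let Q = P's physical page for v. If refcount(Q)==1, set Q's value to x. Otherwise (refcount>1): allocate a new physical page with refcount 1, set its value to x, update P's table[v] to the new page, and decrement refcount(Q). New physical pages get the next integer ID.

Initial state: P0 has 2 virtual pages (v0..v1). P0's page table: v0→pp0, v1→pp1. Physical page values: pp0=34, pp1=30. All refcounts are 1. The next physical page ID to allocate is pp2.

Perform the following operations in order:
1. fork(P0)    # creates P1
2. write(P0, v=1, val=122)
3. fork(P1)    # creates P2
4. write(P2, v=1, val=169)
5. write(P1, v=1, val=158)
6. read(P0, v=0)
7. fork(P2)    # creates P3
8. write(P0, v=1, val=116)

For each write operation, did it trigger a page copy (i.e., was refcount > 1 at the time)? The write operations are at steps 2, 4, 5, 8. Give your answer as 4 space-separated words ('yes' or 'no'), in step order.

Op 1: fork(P0) -> P1. 2 ppages; refcounts: pp0:2 pp1:2
Op 2: write(P0, v1, 122). refcount(pp1)=2>1 -> COPY to pp2. 3 ppages; refcounts: pp0:2 pp1:1 pp2:1
Op 3: fork(P1) -> P2. 3 ppages; refcounts: pp0:3 pp1:2 pp2:1
Op 4: write(P2, v1, 169). refcount(pp1)=2>1 -> COPY to pp3. 4 ppages; refcounts: pp0:3 pp1:1 pp2:1 pp3:1
Op 5: write(P1, v1, 158). refcount(pp1)=1 -> write in place. 4 ppages; refcounts: pp0:3 pp1:1 pp2:1 pp3:1
Op 6: read(P0, v0) -> 34. No state change.
Op 7: fork(P2) -> P3. 4 ppages; refcounts: pp0:4 pp1:1 pp2:1 pp3:2
Op 8: write(P0, v1, 116). refcount(pp2)=1 -> write in place. 4 ppages; refcounts: pp0:4 pp1:1 pp2:1 pp3:2

yes yes no no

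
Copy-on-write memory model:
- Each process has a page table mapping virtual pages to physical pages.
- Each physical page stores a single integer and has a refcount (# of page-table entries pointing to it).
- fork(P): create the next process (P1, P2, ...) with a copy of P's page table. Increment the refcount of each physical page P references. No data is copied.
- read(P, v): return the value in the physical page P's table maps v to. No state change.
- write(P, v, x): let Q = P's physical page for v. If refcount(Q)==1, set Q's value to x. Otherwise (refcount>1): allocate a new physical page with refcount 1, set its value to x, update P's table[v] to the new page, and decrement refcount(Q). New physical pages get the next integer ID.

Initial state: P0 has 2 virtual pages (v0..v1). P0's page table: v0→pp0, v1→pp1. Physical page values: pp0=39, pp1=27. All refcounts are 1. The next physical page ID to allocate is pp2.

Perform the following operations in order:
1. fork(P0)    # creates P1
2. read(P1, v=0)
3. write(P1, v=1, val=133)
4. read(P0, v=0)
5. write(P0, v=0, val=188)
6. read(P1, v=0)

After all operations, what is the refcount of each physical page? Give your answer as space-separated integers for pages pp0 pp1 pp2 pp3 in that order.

Answer: 1 1 1 1

Derivation:
Op 1: fork(P0) -> P1. 2 ppages; refcounts: pp0:2 pp1:2
Op 2: read(P1, v0) -> 39. No state change.
Op 3: write(P1, v1, 133). refcount(pp1)=2>1 -> COPY to pp2. 3 ppages; refcounts: pp0:2 pp1:1 pp2:1
Op 4: read(P0, v0) -> 39. No state change.
Op 5: write(P0, v0, 188). refcount(pp0)=2>1 -> COPY to pp3. 4 ppages; refcounts: pp0:1 pp1:1 pp2:1 pp3:1
Op 6: read(P1, v0) -> 39. No state change.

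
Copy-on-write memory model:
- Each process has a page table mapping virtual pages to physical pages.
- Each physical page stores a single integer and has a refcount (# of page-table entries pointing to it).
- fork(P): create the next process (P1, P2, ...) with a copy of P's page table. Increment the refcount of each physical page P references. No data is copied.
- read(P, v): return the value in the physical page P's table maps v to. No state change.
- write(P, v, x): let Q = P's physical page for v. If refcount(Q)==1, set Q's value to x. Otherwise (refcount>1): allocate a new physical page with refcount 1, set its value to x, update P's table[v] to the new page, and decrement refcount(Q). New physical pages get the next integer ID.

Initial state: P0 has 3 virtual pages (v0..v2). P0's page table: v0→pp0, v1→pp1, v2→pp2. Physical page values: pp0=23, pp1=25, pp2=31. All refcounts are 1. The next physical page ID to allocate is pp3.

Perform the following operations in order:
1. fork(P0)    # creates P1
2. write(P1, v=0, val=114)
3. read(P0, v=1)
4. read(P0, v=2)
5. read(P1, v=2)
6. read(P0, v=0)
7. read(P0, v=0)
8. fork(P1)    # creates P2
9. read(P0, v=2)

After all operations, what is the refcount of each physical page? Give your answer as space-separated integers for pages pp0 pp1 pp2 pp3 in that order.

Answer: 1 3 3 2

Derivation:
Op 1: fork(P0) -> P1. 3 ppages; refcounts: pp0:2 pp1:2 pp2:2
Op 2: write(P1, v0, 114). refcount(pp0)=2>1 -> COPY to pp3. 4 ppages; refcounts: pp0:1 pp1:2 pp2:2 pp3:1
Op 3: read(P0, v1) -> 25. No state change.
Op 4: read(P0, v2) -> 31. No state change.
Op 5: read(P1, v2) -> 31. No state change.
Op 6: read(P0, v0) -> 23. No state change.
Op 7: read(P0, v0) -> 23. No state change.
Op 8: fork(P1) -> P2. 4 ppages; refcounts: pp0:1 pp1:3 pp2:3 pp3:2
Op 9: read(P0, v2) -> 31. No state change.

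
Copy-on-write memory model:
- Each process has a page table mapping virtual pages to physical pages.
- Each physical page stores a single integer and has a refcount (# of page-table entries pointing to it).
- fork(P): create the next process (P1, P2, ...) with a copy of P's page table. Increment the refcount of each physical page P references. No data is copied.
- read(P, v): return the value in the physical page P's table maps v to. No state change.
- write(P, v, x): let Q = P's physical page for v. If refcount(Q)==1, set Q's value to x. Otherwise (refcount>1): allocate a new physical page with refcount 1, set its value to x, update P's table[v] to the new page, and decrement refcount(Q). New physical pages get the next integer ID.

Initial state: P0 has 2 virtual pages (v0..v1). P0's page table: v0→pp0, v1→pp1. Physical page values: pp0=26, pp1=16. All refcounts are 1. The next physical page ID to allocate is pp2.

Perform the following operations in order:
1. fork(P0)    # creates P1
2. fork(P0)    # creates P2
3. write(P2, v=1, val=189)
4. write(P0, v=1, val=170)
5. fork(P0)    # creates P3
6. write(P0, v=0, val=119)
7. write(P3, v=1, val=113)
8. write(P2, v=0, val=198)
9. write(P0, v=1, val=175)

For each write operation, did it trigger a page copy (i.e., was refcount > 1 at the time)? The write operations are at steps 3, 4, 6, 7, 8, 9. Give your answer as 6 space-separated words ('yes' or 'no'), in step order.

Op 1: fork(P0) -> P1. 2 ppages; refcounts: pp0:2 pp1:2
Op 2: fork(P0) -> P2. 2 ppages; refcounts: pp0:3 pp1:3
Op 3: write(P2, v1, 189). refcount(pp1)=3>1 -> COPY to pp2. 3 ppages; refcounts: pp0:3 pp1:2 pp2:1
Op 4: write(P0, v1, 170). refcount(pp1)=2>1 -> COPY to pp3. 4 ppages; refcounts: pp0:3 pp1:1 pp2:1 pp3:1
Op 5: fork(P0) -> P3. 4 ppages; refcounts: pp0:4 pp1:1 pp2:1 pp3:2
Op 6: write(P0, v0, 119). refcount(pp0)=4>1 -> COPY to pp4. 5 ppages; refcounts: pp0:3 pp1:1 pp2:1 pp3:2 pp4:1
Op 7: write(P3, v1, 113). refcount(pp3)=2>1 -> COPY to pp5. 6 ppages; refcounts: pp0:3 pp1:1 pp2:1 pp3:1 pp4:1 pp5:1
Op 8: write(P2, v0, 198). refcount(pp0)=3>1 -> COPY to pp6. 7 ppages; refcounts: pp0:2 pp1:1 pp2:1 pp3:1 pp4:1 pp5:1 pp6:1
Op 9: write(P0, v1, 175). refcount(pp3)=1 -> write in place. 7 ppages; refcounts: pp0:2 pp1:1 pp2:1 pp3:1 pp4:1 pp5:1 pp6:1

yes yes yes yes yes no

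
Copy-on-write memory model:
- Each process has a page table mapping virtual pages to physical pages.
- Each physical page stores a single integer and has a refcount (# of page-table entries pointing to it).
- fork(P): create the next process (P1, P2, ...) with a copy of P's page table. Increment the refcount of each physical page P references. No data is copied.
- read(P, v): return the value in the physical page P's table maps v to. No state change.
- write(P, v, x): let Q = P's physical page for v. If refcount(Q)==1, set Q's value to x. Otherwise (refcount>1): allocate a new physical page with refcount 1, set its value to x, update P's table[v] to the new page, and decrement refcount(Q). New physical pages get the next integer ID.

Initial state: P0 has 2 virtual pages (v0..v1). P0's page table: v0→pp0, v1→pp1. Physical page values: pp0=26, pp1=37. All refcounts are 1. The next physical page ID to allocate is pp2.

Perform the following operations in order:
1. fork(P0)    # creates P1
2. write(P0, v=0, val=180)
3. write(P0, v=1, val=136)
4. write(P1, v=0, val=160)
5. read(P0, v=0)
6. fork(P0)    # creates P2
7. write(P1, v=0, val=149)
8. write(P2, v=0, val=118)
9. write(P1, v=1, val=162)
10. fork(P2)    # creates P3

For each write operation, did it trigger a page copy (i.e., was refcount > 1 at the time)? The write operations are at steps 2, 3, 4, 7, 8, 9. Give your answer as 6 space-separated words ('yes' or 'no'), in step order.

Op 1: fork(P0) -> P1. 2 ppages; refcounts: pp0:2 pp1:2
Op 2: write(P0, v0, 180). refcount(pp0)=2>1 -> COPY to pp2. 3 ppages; refcounts: pp0:1 pp1:2 pp2:1
Op 3: write(P0, v1, 136). refcount(pp1)=2>1 -> COPY to pp3. 4 ppages; refcounts: pp0:1 pp1:1 pp2:1 pp3:1
Op 4: write(P1, v0, 160). refcount(pp0)=1 -> write in place. 4 ppages; refcounts: pp0:1 pp1:1 pp2:1 pp3:1
Op 5: read(P0, v0) -> 180. No state change.
Op 6: fork(P0) -> P2. 4 ppages; refcounts: pp0:1 pp1:1 pp2:2 pp3:2
Op 7: write(P1, v0, 149). refcount(pp0)=1 -> write in place. 4 ppages; refcounts: pp0:1 pp1:1 pp2:2 pp3:2
Op 8: write(P2, v0, 118). refcount(pp2)=2>1 -> COPY to pp4. 5 ppages; refcounts: pp0:1 pp1:1 pp2:1 pp3:2 pp4:1
Op 9: write(P1, v1, 162). refcount(pp1)=1 -> write in place. 5 ppages; refcounts: pp0:1 pp1:1 pp2:1 pp3:2 pp4:1
Op 10: fork(P2) -> P3. 5 ppages; refcounts: pp0:1 pp1:1 pp2:1 pp3:3 pp4:2

yes yes no no yes no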